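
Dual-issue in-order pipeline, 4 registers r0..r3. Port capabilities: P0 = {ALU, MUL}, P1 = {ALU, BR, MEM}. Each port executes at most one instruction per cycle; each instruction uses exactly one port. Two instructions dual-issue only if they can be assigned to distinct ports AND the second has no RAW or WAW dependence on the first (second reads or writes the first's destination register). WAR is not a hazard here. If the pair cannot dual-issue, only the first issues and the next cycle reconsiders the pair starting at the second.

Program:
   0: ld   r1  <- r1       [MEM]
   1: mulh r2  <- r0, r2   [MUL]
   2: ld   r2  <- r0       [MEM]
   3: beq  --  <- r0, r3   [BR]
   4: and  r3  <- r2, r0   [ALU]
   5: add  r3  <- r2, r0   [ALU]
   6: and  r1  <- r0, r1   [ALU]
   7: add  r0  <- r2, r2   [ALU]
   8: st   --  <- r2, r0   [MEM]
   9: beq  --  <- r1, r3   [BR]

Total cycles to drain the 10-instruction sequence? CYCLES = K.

c0: i0/i1 ld/mulh  pair
c1: i2 ld  no-port MEM/BR
c2: i3/i4 beq/and  pair
c3: i5/i6 add/and  pair
c4: i7 add  RAW r0
c5: i8 st  no-port MEM/BR
c6: i9 beq  tail

CYCLES = 7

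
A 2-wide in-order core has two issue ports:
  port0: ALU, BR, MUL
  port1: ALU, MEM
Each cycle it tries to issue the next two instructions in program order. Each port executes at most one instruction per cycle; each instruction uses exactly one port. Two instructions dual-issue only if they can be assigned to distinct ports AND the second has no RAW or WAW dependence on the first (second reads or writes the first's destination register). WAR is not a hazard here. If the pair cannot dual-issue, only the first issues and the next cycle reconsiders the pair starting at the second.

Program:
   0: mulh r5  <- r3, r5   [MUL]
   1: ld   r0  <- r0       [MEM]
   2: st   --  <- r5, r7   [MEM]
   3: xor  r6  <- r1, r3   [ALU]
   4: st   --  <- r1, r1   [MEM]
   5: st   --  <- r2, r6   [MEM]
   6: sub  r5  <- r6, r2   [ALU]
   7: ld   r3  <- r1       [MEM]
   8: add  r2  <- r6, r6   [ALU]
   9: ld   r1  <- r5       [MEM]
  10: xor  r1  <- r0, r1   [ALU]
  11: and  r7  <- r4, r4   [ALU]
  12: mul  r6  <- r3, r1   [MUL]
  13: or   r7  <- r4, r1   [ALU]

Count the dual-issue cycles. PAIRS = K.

[0] i0&i1  mulh/ld  -- pair
[1] i2&i3  st/xor  -- pair
[2] i4  st  -- no-port MEM/MEM
[3] i5&i6  st/sub  -- pair
[4] i7&i8  ld/add  -- pair
[5] i9  ld  -- RAW+WAW r1
[6] i10&i11  xor/and  -- pair
[7] i12&i13  mul/or  -- pair

PAIRS = 6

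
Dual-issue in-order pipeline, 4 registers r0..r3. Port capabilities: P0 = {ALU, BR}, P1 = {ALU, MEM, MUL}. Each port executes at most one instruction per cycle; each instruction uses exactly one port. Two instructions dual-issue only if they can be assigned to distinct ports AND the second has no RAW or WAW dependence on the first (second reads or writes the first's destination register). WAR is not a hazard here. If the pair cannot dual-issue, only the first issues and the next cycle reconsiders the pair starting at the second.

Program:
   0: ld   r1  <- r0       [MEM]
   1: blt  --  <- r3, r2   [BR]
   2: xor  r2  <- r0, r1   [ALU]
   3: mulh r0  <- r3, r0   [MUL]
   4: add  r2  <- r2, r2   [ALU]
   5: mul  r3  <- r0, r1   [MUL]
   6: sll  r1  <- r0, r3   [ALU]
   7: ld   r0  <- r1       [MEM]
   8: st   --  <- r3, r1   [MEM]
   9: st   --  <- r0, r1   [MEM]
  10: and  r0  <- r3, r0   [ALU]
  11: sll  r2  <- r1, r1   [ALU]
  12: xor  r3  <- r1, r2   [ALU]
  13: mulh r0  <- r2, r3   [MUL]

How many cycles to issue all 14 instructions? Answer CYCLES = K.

0. ld;blt @i0&i1  | dual
1. xor;mulh @i2&i3  | dual
2. add;mul @i4&i5  | dual
3. sll @i6  | RAW r1
4. ld @i7  | no-port MEM/MEM
5. st @i8  | no-port MEM/MEM
6. st;and @i9&i10  | dual
7. sll @i11  | RAW r2
8. xor @i12  | RAW r3
9. mulh @i13  | tail

CYCLES = 10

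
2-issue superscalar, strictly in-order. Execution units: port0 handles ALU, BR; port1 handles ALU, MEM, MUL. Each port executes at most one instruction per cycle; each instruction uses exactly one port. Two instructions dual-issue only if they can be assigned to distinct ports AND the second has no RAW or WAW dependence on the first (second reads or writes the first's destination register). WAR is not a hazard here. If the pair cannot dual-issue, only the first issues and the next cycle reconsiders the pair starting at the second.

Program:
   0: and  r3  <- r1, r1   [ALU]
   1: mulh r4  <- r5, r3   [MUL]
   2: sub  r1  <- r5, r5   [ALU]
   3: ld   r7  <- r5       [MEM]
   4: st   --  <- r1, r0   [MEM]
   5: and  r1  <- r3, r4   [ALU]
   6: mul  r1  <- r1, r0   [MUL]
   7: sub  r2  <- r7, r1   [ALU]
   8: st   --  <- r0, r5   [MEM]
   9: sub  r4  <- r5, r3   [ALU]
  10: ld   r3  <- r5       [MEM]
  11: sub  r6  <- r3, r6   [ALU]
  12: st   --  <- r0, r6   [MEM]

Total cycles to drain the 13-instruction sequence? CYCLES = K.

CYCLES = 9

0. and.ALU @i0  | RAW r3
1. mulh.MUL;sub.ALU @i1&i2  | 2-wide
2. ld.MEM @i3  | no-port MEM/MEM
3. st.MEM;and.ALU @i4&i5  | 2-wide
4. mul.MUL @i6  | RAW r1
5. sub.ALU;st.MEM @i7&i8  | 2-wide
6. sub.ALU;ld.MEM @i9&i10  | 2-wide
7. sub.ALU @i11  | RAW r6
8. st.MEM @i12  | tail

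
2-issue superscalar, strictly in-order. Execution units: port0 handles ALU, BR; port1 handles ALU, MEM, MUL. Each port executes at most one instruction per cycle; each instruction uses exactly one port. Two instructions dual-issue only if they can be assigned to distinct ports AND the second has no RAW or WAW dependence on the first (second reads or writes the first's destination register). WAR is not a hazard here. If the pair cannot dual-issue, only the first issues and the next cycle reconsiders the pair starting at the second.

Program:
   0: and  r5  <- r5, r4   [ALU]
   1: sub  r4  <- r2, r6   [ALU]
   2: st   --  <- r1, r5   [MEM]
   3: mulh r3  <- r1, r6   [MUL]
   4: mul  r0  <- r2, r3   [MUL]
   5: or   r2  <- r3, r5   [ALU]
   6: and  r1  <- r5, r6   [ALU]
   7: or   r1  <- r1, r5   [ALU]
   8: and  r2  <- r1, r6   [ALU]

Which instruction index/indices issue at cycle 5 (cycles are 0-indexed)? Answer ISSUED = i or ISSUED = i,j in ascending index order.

  cy0 -> i0/i1 (and+sub) pair
  cy1 -> i2 (st) no-port MEM/MUL
  cy2 -> i3 (mulh) no-port MUL/MUL
  cy3 -> i4/i5 (mul+or) pair
  cy4 -> i6 (and) RAW+WAW r1
  cy5 -> i7 (or) RAW r1
  cy6 -> i8 (and) tail

ISSUED = 7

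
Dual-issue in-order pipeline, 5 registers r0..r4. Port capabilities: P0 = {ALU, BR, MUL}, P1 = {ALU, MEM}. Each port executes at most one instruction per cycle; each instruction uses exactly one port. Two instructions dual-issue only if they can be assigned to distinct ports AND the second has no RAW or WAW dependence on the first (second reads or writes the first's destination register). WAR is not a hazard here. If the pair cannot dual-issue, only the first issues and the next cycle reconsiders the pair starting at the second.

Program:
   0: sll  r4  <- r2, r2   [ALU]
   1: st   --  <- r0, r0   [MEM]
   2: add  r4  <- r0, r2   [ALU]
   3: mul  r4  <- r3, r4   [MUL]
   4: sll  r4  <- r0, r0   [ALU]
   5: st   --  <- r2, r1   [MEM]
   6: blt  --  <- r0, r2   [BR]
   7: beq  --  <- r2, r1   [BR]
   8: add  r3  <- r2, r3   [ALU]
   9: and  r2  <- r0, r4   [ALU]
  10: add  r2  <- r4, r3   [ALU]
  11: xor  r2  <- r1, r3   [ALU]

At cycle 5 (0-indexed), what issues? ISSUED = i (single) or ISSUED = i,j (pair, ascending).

ISSUED = 7,8

c0: i0+i1 sll/st  pair
c1: i2 add  RAW+WAW r4
c2: i3 mul  WAW r4
c3: i4+i5 sll/st  pair
c4: i6 blt  no-port BR/BR
c5: i7+i8 beq/add  pair
c6: i9 and  WAW r2
c7: i10 add  WAW r2
c8: i11 xor  tail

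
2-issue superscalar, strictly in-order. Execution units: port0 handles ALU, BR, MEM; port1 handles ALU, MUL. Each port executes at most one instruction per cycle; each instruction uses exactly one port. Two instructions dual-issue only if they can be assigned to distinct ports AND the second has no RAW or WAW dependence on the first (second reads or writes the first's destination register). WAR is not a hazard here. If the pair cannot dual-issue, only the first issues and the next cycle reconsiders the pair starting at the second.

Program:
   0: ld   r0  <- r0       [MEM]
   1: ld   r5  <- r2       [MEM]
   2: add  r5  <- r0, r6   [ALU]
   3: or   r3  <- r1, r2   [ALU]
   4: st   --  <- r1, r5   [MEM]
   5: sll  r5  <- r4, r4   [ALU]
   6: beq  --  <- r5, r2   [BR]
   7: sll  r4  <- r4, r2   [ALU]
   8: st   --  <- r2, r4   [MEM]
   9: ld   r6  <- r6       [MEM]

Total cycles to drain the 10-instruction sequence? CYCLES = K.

c0: i0 ld  no-port MEM/MEM
c1: i1 ld  WAW r5
c2: i2,i3 add+or  dual
c3: i4,i5 st+sll  dual
c4: i6,i7 beq+sll  dual
c5: i8 st  no-port MEM/MEM
c6: i9 ld  tail

CYCLES = 7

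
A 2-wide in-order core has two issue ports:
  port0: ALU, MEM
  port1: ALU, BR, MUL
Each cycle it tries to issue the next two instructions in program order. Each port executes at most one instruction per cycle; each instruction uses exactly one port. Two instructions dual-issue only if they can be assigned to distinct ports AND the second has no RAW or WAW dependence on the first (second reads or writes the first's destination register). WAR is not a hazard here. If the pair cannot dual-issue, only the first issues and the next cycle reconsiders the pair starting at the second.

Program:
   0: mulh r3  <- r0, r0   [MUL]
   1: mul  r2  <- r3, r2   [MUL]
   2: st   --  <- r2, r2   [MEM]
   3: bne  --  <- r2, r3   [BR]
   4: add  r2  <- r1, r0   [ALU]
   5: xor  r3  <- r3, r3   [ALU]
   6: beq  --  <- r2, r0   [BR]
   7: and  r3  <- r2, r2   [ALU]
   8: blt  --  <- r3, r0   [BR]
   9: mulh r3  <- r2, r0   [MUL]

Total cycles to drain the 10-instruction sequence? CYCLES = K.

c0: i0 mulh  no-port MUL/MUL
c1: i1 mul  RAW r2
c2: i2/i3 st+bne  pair
c3: i4/i5 add+xor  pair
c4: i6/i7 beq+and  pair
c5: i8 blt  no-port BR/MUL
c6: i9 mulh  tail

CYCLES = 7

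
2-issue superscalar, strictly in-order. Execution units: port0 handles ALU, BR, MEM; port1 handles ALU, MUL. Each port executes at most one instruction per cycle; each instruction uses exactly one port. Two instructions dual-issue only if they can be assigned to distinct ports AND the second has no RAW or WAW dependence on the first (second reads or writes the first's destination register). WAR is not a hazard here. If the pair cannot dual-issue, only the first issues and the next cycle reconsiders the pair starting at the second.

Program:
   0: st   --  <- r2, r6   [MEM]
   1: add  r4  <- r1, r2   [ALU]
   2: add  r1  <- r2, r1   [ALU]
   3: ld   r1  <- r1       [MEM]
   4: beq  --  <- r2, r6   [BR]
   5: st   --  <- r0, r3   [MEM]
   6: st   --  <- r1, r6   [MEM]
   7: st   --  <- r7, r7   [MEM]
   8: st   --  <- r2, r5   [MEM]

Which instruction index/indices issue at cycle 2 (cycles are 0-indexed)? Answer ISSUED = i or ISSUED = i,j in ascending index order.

t=0 i0/i1:st add ; dual
t=1 i2:add ; RAW+WAW r1
t=2 i3:ld ; no-port MEM/BR
t=3 i4:beq ; no-port BR/MEM
t=4 i5:st ; no-port MEM/MEM
t=5 i6:st ; no-port MEM/MEM
t=6 i7:st ; no-port MEM/MEM
t=7 i8:st ; tail

ISSUED = 3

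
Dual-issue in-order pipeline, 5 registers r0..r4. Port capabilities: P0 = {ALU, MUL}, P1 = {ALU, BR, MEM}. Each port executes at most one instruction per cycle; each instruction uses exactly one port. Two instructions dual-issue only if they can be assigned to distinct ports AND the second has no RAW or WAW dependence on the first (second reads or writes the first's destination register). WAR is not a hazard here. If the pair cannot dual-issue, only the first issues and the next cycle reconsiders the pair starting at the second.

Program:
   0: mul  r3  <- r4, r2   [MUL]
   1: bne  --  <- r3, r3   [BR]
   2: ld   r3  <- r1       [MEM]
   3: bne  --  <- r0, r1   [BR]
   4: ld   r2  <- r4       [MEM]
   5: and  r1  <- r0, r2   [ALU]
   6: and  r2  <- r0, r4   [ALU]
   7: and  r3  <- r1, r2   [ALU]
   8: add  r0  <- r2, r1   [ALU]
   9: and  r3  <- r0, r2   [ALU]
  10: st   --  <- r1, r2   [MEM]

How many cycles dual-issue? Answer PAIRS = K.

c0: i0 mul.MUL  RAW r3
c1: i1 bne.BR  no-port BR/MEM
c2: i2 ld.MEM  no-port MEM/BR
c3: i3 bne.BR  no-port BR/MEM
c4: i4 ld.MEM  RAW r2
c5: i5/i6 and.ALU/and.ALU  dual
c6: i7/i8 and.ALU/add.ALU  dual
c7: i9/i10 and.ALU/st.MEM  dual

PAIRS = 3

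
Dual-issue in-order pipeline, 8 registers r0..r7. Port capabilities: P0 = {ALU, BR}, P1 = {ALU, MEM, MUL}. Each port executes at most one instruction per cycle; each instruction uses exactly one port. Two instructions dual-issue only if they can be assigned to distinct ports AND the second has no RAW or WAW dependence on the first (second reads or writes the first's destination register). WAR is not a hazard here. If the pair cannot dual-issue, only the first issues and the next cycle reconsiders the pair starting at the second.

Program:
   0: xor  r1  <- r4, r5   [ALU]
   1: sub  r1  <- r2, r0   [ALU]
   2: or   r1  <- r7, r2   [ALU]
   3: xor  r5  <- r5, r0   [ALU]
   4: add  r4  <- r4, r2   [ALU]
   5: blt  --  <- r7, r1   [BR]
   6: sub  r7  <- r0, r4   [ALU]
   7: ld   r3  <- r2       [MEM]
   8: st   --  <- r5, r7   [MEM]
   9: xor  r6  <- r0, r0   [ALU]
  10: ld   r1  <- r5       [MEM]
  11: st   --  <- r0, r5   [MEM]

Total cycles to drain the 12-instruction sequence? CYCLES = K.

CYCLES = 8

[0] i0  xor  -- WAW r1
[1] i1  sub  -- WAW r1
[2] i2,i3  or/xor  -- 2-wide
[3] i4,i5  add/blt  -- 2-wide
[4] i6,i7  sub/ld  -- 2-wide
[5] i8,i9  st/xor  -- 2-wide
[6] i10  ld  -- no-port MEM/MEM
[7] i11  st  -- tail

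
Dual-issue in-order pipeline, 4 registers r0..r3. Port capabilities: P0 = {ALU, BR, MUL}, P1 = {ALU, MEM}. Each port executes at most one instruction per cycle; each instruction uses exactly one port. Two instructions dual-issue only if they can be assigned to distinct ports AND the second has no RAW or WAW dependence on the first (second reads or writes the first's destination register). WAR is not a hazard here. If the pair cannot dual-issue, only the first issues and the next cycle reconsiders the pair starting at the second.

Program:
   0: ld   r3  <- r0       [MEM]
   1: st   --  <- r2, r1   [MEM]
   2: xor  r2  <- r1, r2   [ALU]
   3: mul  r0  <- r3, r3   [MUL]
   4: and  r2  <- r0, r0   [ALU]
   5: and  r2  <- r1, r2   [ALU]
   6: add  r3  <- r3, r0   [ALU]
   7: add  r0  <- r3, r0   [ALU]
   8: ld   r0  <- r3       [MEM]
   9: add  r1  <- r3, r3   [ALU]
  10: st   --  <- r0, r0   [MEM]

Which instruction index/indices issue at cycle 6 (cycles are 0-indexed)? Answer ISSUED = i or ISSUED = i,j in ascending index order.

t=0 i0:ld.MEM ; no-port MEM/MEM
t=1 i1/i2:st.MEM/xor.ALU ; dual
t=2 i3:mul.MUL ; RAW r0
t=3 i4:and.ALU ; RAW+WAW r2
t=4 i5/i6:and.ALU/add.ALU ; dual
t=5 i7:add.ALU ; WAW r0
t=6 i8/i9:ld.MEM/add.ALU ; dual
t=7 i10:st.MEM ; tail

ISSUED = 8,9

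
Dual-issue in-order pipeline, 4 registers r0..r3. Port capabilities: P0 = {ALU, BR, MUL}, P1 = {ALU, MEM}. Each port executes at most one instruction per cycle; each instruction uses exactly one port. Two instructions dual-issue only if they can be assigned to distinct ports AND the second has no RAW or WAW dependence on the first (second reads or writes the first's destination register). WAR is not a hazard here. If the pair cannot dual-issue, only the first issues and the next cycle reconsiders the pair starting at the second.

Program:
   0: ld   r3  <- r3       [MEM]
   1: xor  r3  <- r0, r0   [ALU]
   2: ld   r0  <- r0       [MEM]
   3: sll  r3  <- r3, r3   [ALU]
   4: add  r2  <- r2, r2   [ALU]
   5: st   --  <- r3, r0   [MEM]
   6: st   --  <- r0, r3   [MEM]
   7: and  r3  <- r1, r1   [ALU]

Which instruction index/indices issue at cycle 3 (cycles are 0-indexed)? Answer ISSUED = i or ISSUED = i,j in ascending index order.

ISSUED = 5

0. ld.MEM @i0  | WAW r3
1. xor.ALU/ld.MEM @i1&i2  | pair
2. sll.ALU/add.ALU @i3&i4  | pair
3. st.MEM @i5  | no-port MEM/MEM
4. st.MEM/and.ALU @i6&i7  | pair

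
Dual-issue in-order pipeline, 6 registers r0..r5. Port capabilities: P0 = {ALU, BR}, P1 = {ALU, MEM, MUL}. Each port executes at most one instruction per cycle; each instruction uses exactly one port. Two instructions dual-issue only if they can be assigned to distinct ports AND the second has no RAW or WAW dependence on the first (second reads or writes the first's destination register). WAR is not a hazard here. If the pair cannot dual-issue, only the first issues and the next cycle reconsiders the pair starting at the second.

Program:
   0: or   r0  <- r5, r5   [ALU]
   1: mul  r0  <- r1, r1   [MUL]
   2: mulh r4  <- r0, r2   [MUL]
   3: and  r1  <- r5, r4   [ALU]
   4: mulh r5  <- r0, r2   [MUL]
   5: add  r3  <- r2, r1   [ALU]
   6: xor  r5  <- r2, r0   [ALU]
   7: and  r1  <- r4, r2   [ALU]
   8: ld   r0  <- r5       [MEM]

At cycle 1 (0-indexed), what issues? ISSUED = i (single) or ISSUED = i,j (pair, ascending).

[0] i0  or  -- WAW r0
[1] i1  mul  -- no-port MUL/MUL
[2] i2  mulh  -- RAW r4
[3] i3+i4  and/mulh  -- dual
[4] i5+i6  add/xor  -- dual
[5] i7+i8  and/ld  -- dual

ISSUED = 1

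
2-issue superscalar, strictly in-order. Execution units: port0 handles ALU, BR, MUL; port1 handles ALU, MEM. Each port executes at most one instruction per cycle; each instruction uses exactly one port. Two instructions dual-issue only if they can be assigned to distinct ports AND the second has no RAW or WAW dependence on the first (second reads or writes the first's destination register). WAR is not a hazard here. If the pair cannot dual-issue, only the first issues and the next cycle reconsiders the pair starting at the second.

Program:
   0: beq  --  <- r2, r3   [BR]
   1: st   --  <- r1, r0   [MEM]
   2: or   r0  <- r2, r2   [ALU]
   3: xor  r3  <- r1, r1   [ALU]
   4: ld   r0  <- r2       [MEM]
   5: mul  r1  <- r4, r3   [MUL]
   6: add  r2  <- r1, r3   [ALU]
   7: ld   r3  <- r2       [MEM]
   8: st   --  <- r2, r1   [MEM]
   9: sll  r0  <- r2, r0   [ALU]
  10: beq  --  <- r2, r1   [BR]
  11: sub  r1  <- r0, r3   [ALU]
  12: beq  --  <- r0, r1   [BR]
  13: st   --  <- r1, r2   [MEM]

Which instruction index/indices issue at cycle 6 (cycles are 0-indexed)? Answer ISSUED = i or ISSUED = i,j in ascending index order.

#0 head=0: beq.BR st.MEM i0/i1 2-wide
#1 head=2: or.ALU xor.ALU i2/i3 2-wide
#2 head=4: ld.MEM mul.MUL i4/i5 2-wide
#3 head=6: add.ALU i6 RAW r2
#4 head=7: ld.MEM i7 no-port MEM/MEM
#5 head=8: st.MEM sll.ALU i8/i9 2-wide
#6 head=10: beq.BR sub.ALU i10/i11 2-wide
#7 head=12: beq.BR st.MEM i12/i13 2-wide

ISSUED = 10,11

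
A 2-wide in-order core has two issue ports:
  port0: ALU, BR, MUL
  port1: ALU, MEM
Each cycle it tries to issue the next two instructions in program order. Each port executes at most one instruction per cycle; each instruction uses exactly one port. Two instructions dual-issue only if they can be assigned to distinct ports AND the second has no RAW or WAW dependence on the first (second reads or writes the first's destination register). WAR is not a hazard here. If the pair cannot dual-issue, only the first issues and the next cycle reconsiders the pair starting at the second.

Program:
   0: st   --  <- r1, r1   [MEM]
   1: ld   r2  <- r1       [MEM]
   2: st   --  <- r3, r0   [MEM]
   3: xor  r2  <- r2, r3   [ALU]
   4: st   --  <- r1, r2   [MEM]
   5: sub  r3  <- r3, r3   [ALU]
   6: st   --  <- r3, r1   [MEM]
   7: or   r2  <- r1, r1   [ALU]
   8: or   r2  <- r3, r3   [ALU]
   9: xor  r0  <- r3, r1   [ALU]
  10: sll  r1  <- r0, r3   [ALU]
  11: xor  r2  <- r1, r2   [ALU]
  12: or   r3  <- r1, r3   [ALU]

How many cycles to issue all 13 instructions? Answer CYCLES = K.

t=0 i0:st ; no-port MEM/MEM
t=1 i1:ld ; no-port MEM/MEM
t=2 i2&i3:st xor ; 2-wide
t=3 i4&i5:st sub ; 2-wide
t=4 i6&i7:st or ; 2-wide
t=5 i8&i9:or xor ; 2-wide
t=6 i10:sll ; RAW r1
t=7 i11&i12:xor or ; 2-wide

CYCLES = 8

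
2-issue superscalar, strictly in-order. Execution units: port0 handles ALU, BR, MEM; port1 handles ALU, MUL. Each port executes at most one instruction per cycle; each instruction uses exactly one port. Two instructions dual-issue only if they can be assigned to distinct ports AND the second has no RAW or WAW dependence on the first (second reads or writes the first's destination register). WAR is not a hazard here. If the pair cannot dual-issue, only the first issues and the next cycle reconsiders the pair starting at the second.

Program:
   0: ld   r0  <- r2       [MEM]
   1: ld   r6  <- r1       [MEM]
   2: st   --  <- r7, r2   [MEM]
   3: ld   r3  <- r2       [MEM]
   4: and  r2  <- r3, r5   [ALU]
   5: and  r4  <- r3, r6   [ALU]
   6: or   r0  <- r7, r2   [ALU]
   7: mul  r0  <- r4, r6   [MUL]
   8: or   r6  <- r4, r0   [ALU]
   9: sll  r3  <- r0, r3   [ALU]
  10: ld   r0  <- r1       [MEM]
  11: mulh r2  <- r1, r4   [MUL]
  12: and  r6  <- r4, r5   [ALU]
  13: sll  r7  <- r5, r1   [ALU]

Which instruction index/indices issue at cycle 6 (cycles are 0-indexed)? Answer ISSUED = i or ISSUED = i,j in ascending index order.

c0: i0 ld.MEM  no-port MEM/MEM
c1: i1 ld.MEM  no-port MEM/MEM
c2: i2 st.MEM  no-port MEM/MEM
c3: i3 ld.MEM  RAW r3
c4: i4+i5 and.ALU;and.ALU  dual
c5: i6 or.ALU  WAW r0
c6: i7 mul.MUL  RAW r0
c7: i8+i9 or.ALU;sll.ALU  dual
c8: i10+i11 ld.MEM;mulh.MUL  dual
c9: i12+i13 and.ALU;sll.ALU  dual

ISSUED = 7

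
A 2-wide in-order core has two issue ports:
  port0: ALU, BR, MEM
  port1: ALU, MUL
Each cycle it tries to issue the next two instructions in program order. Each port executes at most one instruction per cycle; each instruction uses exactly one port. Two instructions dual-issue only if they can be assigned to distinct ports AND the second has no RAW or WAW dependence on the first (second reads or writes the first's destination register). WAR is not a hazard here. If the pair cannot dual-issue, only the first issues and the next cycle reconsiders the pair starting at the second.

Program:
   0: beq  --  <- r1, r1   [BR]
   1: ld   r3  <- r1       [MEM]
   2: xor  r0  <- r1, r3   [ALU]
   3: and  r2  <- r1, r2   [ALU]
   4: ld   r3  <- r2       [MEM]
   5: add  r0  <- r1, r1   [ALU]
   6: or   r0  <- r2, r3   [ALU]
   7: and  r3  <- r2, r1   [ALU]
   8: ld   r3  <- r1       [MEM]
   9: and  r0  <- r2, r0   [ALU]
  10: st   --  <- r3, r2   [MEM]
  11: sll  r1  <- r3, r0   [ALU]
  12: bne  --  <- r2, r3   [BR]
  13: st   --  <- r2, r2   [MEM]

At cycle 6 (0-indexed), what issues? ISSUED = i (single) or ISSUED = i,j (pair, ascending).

  cy0 -> i0 (beq.BR) no-port BR/MEM
  cy1 -> i1 (ld.MEM) RAW r3
  cy2 -> i2&i3 (xor.ALU and.ALU) 2-wide
  cy3 -> i4&i5 (ld.MEM add.ALU) 2-wide
  cy4 -> i6&i7 (or.ALU and.ALU) 2-wide
  cy5 -> i8&i9 (ld.MEM and.ALU) 2-wide
  cy6 -> i10&i11 (st.MEM sll.ALU) 2-wide
  cy7 -> i12 (bne.BR) no-port BR/MEM
  cy8 -> i13 (st.MEM) tail

ISSUED = 10,11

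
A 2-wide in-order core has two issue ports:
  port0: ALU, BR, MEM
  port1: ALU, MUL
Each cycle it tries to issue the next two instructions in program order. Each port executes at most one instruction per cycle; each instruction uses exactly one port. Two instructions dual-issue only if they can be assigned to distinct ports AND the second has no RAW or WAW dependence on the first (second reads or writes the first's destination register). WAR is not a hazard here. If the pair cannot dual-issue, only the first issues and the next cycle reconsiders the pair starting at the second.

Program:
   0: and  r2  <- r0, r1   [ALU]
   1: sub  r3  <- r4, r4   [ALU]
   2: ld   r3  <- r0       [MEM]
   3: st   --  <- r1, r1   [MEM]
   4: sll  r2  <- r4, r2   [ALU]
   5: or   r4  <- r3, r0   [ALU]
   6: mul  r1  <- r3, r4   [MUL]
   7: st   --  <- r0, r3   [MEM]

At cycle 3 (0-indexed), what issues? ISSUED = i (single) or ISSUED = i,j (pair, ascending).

ISSUED = 5

#0 head=0: and.ALU/sub.ALU i0/i1 2-wide
#1 head=2: ld.MEM i2 no-port MEM/MEM
#2 head=3: st.MEM/sll.ALU i3/i4 2-wide
#3 head=5: or.ALU i5 RAW r4
#4 head=6: mul.MUL/st.MEM i6/i7 2-wide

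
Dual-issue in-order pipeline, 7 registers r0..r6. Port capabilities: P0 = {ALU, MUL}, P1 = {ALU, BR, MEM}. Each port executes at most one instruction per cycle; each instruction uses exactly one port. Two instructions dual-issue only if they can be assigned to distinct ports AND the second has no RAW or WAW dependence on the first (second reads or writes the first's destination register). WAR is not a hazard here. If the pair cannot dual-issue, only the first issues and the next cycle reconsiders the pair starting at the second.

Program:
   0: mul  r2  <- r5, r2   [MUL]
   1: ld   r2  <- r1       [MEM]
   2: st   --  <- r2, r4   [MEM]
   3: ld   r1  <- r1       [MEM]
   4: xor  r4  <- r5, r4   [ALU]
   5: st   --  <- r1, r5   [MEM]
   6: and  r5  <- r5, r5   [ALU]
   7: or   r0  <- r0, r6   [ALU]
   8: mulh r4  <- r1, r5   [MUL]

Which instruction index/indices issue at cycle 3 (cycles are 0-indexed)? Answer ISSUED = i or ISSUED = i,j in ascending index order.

ISSUED = 3,4

t=0 i0:mul.MUL ; WAW r2
t=1 i1:ld.MEM ; no-port MEM/MEM
t=2 i2:st.MEM ; no-port MEM/MEM
t=3 i3+i4:ld.MEM+xor.ALU ; 2-wide
t=4 i5+i6:st.MEM+and.ALU ; 2-wide
t=5 i7+i8:or.ALU+mulh.MUL ; 2-wide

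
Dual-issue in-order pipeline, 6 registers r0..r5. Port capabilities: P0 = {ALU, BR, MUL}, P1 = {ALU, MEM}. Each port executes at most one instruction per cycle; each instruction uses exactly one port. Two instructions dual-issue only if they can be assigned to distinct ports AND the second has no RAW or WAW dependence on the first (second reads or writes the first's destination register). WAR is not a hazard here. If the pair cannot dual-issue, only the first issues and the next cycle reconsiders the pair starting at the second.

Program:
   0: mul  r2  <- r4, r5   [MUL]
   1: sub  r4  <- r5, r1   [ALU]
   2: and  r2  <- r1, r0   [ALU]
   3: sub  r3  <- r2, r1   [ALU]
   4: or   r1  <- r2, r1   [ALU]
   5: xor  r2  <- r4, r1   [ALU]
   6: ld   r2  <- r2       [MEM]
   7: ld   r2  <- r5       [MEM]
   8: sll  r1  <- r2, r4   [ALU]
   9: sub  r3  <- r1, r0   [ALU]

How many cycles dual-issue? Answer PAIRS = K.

PAIRS = 2

t=0 i0/i1:mul+sub ; pair
t=1 i2:and ; RAW r2
t=2 i3/i4:sub+or ; pair
t=3 i5:xor ; RAW+WAW r2
t=4 i6:ld ; no-port MEM/MEM
t=5 i7:ld ; RAW r2
t=6 i8:sll ; RAW r1
t=7 i9:sub ; tail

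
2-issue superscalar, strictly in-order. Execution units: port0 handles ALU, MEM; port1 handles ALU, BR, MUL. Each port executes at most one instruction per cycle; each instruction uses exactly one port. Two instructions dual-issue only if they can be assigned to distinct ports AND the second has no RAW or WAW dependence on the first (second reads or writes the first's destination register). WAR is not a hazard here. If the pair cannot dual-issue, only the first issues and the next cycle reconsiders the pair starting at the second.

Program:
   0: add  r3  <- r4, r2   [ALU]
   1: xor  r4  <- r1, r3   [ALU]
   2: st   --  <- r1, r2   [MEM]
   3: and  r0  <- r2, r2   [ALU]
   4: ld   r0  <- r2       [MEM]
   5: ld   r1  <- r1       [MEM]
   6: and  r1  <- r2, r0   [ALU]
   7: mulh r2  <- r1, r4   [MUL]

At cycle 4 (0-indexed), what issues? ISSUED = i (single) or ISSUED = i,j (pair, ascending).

[0] i0  add.ALU  -- RAW r3
[1] i1,i2  xor.ALU st.MEM  -- dual
[2] i3  and.ALU  -- WAW r0
[3] i4  ld.MEM  -- no-port MEM/MEM
[4] i5  ld.MEM  -- WAW r1
[5] i6  and.ALU  -- RAW r1
[6] i7  mulh.MUL  -- tail

ISSUED = 5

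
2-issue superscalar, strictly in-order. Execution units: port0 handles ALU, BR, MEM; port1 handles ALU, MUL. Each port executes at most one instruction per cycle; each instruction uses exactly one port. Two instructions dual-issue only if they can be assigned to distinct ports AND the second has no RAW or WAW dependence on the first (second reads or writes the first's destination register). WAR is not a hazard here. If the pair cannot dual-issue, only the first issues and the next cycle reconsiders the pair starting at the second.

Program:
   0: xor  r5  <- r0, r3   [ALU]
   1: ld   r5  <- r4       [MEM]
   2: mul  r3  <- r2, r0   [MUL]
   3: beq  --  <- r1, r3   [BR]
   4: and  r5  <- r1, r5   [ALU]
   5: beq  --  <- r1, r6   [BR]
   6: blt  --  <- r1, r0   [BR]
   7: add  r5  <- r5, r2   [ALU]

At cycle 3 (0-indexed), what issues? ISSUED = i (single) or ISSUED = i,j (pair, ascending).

ISSUED = 5

0. xor @i0  | WAW r5
1. ld+mul @i1&i2  | pair
2. beq+and @i3&i4  | pair
3. beq @i5  | no-port BR/BR
4. blt+add @i6&i7  | pair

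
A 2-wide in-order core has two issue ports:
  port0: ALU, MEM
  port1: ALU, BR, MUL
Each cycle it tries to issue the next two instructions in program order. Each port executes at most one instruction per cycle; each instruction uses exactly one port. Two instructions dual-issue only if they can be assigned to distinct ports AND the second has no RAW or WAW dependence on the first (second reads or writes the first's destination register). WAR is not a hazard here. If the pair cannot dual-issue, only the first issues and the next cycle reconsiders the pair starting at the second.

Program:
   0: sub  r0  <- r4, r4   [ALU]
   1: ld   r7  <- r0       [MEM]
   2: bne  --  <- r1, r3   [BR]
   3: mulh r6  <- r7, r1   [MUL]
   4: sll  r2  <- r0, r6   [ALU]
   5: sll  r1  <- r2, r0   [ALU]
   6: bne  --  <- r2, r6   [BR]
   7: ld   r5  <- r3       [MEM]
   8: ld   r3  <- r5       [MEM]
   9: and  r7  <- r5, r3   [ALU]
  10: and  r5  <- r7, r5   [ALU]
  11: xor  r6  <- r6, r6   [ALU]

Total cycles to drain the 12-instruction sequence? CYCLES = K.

t=0 i0:sub.ALU ; RAW r0
t=1 i1+i2:ld.MEM+bne.BR ; pair
t=2 i3:mulh.MUL ; RAW r6
t=3 i4:sll.ALU ; RAW r2
t=4 i5+i6:sll.ALU+bne.BR ; pair
t=5 i7:ld.MEM ; no-port MEM/MEM
t=6 i8:ld.MEM ; RAW r3
t=7 i9:and.ALU ; RAW r7
t=8 i10+i11:and.ALU+xor.ALU ; pair

CYCLES = 9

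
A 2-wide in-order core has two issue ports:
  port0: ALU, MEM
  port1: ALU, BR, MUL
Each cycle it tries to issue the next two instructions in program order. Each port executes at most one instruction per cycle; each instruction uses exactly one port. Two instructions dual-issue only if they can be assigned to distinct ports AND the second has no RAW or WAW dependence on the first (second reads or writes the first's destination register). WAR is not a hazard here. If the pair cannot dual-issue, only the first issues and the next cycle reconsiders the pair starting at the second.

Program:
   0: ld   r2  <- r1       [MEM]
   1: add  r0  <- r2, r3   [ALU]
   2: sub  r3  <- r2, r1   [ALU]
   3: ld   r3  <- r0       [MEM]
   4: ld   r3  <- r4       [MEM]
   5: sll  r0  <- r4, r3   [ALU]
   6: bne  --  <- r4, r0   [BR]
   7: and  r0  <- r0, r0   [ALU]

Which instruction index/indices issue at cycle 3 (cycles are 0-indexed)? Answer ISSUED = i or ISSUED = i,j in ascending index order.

ISSUED = 4

#0 head=0: ld i0 RAW r2
#1 head=1: add/sub i1&i2 dual
#2 head=3: ld i3 no-port MEM/MEM
#3 head=4: ld i4 RAW r3
#4 head=5: sll i5 RAW r0
#5 head=6: bne/and i6&i7 dual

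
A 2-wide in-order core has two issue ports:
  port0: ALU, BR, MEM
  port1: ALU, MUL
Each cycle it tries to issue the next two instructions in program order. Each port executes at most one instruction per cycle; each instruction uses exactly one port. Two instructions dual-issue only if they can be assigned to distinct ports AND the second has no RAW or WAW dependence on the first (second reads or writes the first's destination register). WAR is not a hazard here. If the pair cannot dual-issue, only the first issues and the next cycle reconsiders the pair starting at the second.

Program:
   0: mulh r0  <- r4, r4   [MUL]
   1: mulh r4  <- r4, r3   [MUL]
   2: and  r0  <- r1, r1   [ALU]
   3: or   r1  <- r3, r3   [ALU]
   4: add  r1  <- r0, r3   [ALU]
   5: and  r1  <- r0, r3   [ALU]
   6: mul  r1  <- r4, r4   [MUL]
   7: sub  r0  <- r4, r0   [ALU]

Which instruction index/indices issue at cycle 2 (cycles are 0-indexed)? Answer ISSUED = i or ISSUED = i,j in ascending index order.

ISSUED = 3

#0 head=0: mulh.MUL i0 no-port MUL/MUL
#1 head=1: mulh.MUL/and.ALU i1,i2 pair
#2 head=3: or.ALU i3 WAW r1
#3 head=4: add.ALU i4 WAW r1
#4 head=5: and.ALU i5 WAW r1
#5 head=6: mul.MUL/sub.ALU i6,i7 pair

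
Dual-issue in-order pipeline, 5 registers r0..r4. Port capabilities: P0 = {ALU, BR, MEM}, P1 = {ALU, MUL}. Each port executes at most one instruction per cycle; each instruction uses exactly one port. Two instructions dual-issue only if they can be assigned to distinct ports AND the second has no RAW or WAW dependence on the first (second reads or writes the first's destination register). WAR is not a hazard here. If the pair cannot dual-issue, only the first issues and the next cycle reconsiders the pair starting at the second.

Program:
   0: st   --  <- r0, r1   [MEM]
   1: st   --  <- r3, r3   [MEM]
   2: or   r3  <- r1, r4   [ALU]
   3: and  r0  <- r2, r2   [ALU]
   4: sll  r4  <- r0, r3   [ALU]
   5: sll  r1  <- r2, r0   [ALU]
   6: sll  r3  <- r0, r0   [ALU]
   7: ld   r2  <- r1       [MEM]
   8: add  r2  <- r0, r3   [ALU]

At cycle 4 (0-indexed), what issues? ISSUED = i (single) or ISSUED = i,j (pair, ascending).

0. st @i0  | no-port MEM/MEM
1. st or @i1,i2  | dual
2. and @i3  | RAW r0
3. sll sll @i4,i5  | dual
4. sll ld @i6,i7  | dual
5. add @i8  | tail

ISSUED = 6,7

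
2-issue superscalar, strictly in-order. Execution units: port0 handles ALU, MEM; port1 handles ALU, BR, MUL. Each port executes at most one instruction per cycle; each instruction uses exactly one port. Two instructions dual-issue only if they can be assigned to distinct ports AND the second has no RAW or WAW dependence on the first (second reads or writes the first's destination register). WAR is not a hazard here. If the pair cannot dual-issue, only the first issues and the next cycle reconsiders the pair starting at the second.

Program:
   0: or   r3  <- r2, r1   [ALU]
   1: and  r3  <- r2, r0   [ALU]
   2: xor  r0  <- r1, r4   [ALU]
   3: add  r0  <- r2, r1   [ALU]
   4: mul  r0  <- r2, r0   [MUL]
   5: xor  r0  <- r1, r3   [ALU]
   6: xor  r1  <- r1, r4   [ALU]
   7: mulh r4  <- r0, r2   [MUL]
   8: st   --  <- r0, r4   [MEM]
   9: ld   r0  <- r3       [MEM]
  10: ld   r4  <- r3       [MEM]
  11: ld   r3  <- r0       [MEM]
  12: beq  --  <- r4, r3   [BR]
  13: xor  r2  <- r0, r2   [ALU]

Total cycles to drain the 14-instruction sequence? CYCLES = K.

[0] i0  or  -- WAW r3
[1] i1+i2  and;xor  -- 2-wide
[2] i3  add  -- RAW+WAW r0
[3] i4  mul  -- WAW r0
[4] i5+i6  xor;xor  -- 2-wide
[5] i7  mulh  -- RAW r4
[6] i8  st  -- no-port MEM/MEM
[7] i9  ld  -- no-port MEM/MEM
[8] i10  ld  -- no-port MEM/MEM
[9] i11  ld  -- RAW r3
[10] i12+i13  beq;xor  -- 2-wide

CYCLES = 11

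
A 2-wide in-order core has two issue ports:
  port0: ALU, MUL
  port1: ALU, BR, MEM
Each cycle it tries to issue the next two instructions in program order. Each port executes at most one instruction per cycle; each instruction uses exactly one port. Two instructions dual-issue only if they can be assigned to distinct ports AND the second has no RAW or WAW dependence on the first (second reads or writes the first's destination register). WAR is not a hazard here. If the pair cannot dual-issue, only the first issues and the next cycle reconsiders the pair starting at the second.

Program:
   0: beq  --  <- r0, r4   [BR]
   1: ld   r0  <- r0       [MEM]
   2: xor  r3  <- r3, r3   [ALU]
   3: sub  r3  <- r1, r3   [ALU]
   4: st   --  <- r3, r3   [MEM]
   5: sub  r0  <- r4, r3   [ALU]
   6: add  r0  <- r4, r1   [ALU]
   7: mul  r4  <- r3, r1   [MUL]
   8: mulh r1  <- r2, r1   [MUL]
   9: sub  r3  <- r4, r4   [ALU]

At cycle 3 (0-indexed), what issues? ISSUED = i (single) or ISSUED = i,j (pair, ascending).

ISSUED = 4,5

0. beq @i0  | no-port BR/MEM
1. ld;xor @i1+i2  | dual
2. sub @i3  | RAW r3
3. st;sub @i4+i5  | dual
4. add;mul @i6+i7  | dual
5. mulh;sub @i8+i9  | dual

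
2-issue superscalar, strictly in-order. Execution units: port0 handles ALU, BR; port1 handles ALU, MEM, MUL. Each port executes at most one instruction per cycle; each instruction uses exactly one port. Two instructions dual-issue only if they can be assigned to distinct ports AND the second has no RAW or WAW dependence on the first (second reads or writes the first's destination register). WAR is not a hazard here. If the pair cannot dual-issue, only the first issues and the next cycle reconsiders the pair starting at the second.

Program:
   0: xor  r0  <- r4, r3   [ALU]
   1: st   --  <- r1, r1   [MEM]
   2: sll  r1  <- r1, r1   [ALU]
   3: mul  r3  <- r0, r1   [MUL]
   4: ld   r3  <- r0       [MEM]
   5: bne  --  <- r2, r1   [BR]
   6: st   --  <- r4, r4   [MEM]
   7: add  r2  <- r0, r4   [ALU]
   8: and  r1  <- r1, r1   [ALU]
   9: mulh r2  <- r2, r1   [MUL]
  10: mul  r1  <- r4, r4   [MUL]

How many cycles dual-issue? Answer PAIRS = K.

  cy0 -> i0,i1 (xor;st) 2-wide
  cy1 -> i2 (sll) RAW r1
  cy2 -> i3 (mul) no-port MUL/MEM
  cy3 -> i4,i5 (ld;bne) 2-wide
  cy4 -> i6,i7 (st;add) 2-wide
  cy5 -> i8 (and) RAW r1
  cy6 -> i9 (mulh) no-port MUL/MUL
  cy7 -> i10 (mul) tail

PAIRS = 3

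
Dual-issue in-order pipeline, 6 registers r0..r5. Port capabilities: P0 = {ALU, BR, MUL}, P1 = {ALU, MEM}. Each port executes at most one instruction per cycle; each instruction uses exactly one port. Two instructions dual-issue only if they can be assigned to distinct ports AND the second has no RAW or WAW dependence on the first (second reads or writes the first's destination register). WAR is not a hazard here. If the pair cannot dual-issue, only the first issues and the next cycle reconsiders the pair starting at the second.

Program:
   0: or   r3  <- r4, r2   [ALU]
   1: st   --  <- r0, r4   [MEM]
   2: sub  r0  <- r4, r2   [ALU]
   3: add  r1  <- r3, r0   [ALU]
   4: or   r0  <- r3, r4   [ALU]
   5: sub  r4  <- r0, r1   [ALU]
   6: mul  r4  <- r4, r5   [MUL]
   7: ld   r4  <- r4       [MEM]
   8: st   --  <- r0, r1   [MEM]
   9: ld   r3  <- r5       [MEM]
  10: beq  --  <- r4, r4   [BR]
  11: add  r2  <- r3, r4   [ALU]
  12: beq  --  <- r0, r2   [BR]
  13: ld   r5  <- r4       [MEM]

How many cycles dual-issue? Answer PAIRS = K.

t=0 i0,i1:or+st ; 2-wide
t=1 i2:sub ; RAW r0
t=2 i3,i4:add+or ; 2-wide
t=3 i5:sub ; RAW+WAW r4
t=4 i6:mul ; RAW+WAW r4
t=5 i7:ld ; no-port MEM/MEM
t=6 i8:st ; no-port MEM/MEM
t=7 i9,i10:ld+beq ; 2-wide
t=8 i11:add ; RAW r2
t=9 i12,i13:beq+ld ; 2-wide

PAIRS = 4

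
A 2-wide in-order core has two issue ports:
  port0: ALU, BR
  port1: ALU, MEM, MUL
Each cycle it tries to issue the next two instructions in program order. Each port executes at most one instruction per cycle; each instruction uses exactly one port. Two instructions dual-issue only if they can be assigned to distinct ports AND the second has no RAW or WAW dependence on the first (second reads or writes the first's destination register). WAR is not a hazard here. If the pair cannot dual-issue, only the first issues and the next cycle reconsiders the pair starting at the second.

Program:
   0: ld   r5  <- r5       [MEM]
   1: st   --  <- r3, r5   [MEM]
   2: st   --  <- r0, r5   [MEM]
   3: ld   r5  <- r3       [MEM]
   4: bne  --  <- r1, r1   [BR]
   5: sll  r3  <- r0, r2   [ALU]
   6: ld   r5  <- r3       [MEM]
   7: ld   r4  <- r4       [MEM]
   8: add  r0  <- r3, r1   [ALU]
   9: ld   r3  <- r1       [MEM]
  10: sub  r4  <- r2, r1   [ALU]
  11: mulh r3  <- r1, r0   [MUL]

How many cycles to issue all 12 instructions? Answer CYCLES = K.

[0] i0  ld  -- no-port MEM/MEM
[1] i1  st  -- no-port MEM/MEM
[2] i2  st  -- no-port MEM/MEM
[3] i3&i4  ld+bne  -- 2-wide
[4] i5  sll  -- RAW r3
[5] i6  ld  -- no-port MEM/MEM
[6] i7&i8  ld+add  -- 2-wide
[7] i9&i10  ld+sub  -- 2-wide
[8] i11  mulh  -- tail

CYCLES = 9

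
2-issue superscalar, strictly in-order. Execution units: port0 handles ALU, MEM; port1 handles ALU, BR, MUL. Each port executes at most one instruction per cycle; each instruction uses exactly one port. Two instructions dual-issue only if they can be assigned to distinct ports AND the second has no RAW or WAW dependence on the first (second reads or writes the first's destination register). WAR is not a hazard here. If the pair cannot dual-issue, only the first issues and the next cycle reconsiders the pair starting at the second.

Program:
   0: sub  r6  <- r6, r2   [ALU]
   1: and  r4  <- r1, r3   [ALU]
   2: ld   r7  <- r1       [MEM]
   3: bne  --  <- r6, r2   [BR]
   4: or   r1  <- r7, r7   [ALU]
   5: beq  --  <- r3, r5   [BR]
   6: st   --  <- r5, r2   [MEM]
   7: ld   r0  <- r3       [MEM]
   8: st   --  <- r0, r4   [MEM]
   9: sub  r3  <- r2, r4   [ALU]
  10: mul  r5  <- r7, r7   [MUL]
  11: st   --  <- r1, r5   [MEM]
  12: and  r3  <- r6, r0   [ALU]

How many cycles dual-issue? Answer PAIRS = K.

PAIRS = 5

[0] i0,i1  sub.ALU;and.ALU  -- 2-wide
[1] i2,i3  ld.MEM;bne.BR  -- 2-wide
[2] i4,i5  or.ALU;beq.BR  -- 2-wide
[3] i6  st.MEM  -- no-port MEM/MEM
[4] i7  ld.MEM  -- no-port MEM/MEM
[5] i8,i9  st.MEM;sub.ALU  -- 2-wide
[6] i10  mul.MUL  -- RAW r5
[7] i11,i12  st.MEM;and.ALU  -- 2-wide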